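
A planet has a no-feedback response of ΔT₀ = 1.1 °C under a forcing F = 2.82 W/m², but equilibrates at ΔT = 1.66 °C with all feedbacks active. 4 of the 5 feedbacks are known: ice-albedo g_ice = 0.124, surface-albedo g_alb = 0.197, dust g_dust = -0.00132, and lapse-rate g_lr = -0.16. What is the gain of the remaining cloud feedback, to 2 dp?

0.18

Amplification A = ΔT/ΔT₀ = 1.66/1.1 = 1.509.
Total gain g = 1 − 1/A = 1 − 1/1.509 = 0.3373.
Known gains sum to 0.124 + 0.197 − 0.00132 − 0.16 = 0.15968.
g_cld = 0.3373 − 0.15968 = 0.18.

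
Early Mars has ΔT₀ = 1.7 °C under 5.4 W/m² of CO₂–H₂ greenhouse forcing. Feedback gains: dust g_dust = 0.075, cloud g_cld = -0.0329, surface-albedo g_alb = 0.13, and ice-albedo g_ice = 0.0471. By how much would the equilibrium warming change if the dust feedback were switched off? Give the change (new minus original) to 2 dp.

-0.19 °C

Original: g = 0.2192, ΔT = 1.7/(1−0.2192) = 2.1773 °C.
Without dust: g' = 0.1442, ΔT' = 1.7/(1−0.1442) = 1.9864 °C.
Change = 1.9864 − 2.1773 = -0.19 °C.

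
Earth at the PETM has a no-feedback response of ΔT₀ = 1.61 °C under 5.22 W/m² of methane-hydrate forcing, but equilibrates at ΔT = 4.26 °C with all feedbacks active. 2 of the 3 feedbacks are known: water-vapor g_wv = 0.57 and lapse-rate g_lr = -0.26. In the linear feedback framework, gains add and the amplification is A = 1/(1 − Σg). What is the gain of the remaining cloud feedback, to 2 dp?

0.31

Amplification A = ΔT/ΔT₀ = 4.26/1.61 = 2.646.
Total gain g = 1 − 1/A = 1 − 1/2.646 = 0.6221.
Known gains sum to 0.57 − 0.26 = 0.31.
g_cld = 0.6221 − 0.31 = 0.31.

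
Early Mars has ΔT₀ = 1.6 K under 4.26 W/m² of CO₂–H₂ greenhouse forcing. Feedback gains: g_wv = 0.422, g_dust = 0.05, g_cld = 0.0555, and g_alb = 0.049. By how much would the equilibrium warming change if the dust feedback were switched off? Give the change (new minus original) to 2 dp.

-0.40 K

Original: g = 0.5765, ΔT = 1.6/(1−0.5765) = 3.7780 K.
Without dust: g' = 0.5265, ΔT' = 1.6/(1−0.5265) = 3.3791 K.
Change = 3.3791 − 3.7780 = -0.40 K.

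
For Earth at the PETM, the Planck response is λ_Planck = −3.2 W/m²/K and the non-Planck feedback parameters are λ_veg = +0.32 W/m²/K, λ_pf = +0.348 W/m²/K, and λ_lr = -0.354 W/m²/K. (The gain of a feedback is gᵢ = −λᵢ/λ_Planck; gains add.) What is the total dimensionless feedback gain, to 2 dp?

Convert to gains: g_veg = 0.32/3.2 = 0.1; g_pf = 0.348/3.2 = 0.1087; g_lr = -0.354/3.2 = -0.1106.
Total gain g = 0.0981.

0.10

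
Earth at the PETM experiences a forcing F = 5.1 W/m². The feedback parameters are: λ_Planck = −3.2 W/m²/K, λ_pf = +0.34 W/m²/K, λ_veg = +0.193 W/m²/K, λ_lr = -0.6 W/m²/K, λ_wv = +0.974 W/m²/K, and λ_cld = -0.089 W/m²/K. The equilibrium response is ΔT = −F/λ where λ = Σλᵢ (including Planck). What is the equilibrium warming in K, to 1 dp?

Net feedback parameter λ = (−3.2) + (+0.34) + (+0.193) + (-0.6) + (+0.974) + (-0.089) = -2.382 W/m²/K.
ΔT = −F/λ = −5.1/(-2.382) = 2.1 K.

2.1 K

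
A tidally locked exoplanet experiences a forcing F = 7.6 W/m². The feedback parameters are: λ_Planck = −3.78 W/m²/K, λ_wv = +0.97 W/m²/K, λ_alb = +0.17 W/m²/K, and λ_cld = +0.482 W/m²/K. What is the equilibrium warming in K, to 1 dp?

3.5 K

Net feedback parameter λ = (−3.78) + (+0.97) + (+0.17) + (+0.482) = -2.158 W/m²/K.
ΔT = −F/λ = −7.6/(-2.158) = 3.5 K.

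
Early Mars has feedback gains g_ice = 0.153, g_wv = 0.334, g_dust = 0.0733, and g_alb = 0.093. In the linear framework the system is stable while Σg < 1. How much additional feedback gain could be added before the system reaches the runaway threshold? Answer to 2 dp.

Current total gain = 0.153 + 0.334 + 0.0733 + 0.093 = 0.6533.
Margin to runaway = 1 − 0.6533 = 0.35.

0.35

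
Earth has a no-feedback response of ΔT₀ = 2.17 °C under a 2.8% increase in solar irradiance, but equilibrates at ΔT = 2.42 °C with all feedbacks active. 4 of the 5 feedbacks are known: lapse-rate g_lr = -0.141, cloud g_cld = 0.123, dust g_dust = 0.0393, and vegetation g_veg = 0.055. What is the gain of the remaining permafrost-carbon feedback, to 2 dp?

0.03

Amplification A = ΔT/ΔT₀ = 2.42/2.17 = 1.115.
Total gain g = 1 − 1/A = 1 − 1/1.115 = 0.1031.
Known gains sum to -0.141 + 0.123 + 0.0393 + 0.055 = 0.0763.
g_pf = 0.1031 − 0.0763 = 0.03.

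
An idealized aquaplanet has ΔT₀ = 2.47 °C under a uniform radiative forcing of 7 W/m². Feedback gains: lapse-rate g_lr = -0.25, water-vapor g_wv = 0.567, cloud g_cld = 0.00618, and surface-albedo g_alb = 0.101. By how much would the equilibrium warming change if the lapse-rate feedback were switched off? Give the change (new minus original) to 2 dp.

3.29 °C

Original: g = 0.42418, ΔT = 2.47/(1−0.42418) = 4.2895 °C.
Without lapse-rate: g' = 0.67418, ΔT' = 2.47/(1−0.67418) = 7.5809 °C.
Change = 7.5809 − 4.2895 = 3.29 °C.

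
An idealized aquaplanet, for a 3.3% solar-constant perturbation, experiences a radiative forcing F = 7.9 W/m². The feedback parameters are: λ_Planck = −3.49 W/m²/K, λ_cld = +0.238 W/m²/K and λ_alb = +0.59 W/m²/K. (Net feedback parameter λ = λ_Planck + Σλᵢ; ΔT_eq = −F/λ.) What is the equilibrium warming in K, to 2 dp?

Net feedback parameter λ = (−3.49) + (+0.238) + (+0.59) = -2.662 W/m²/K.
ΔT = −F/λ = −7.9/(-2.662) = 2.97 K.

2.97 K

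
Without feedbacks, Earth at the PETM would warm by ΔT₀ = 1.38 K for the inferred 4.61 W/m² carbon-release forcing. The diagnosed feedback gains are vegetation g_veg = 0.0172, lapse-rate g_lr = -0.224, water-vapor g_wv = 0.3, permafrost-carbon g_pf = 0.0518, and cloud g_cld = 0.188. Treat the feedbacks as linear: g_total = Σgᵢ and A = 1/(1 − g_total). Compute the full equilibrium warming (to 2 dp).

Total gain g = 0.0172 − 0.224 + 0.3 + 0.0518 + 0.188 = 0.333.
Amplification A = 1/(1 − 0.333) = 1.499.
ΔT = 1.38 × 1.499 = 2.07 K.

2.07 K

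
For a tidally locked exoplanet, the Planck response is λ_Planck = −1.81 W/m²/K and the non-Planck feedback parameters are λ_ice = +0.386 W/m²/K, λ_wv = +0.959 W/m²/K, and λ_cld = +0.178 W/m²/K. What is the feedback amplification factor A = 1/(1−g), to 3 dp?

Convert to gains: g_ice = 0.386/1.81 = 0.2133; g_wv = 0.959/1.81 = 0.5298; g_cld = 0.178/1.81 = 0.09834.
Total gain g = 0.84144.
A = 1/(1 − 0.84144) = 6.307.

6.307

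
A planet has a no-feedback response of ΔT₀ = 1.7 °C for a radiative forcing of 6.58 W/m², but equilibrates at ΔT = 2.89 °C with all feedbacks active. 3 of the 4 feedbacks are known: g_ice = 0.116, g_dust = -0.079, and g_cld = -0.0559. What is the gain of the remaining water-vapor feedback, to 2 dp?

Amplification A = ΔT/ΔT₀ = 2.89/1.7 = 1.7.
Total gain g = 1 − 1/A = 1 − 1/1.7 = 0.4118.
Known gains sum to 0.116 − 0.079 − 0.0559 = -0.0189.
g_wv = 0.4118 + 0.0189 = 0.43.

0.43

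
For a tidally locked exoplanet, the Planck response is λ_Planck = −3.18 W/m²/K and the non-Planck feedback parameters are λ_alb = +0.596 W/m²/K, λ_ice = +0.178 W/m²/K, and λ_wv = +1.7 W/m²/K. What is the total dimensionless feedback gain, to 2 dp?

Convert to gains: g_alb = 0.596/3.18 = 0.1874; g_ice = 0.178/3.18 = 0.05597; g_wv = 1.7/3.18 = 0.5346.
Total gain g = 0.77797.

0.78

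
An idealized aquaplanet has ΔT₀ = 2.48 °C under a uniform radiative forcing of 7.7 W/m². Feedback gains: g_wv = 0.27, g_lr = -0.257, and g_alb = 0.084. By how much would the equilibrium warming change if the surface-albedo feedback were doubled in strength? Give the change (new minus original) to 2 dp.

Original: g = 0.097, ΔT = 2.48/(1−0.097) = 2.7464 °C.
With doubled surface-albedo: g' = 0.181, ΔT' = 2.48/(1−0.181) = 3.0281 °C.
Change = 3.0281 − 2.7464 = 0.28 °C.

0.28 °C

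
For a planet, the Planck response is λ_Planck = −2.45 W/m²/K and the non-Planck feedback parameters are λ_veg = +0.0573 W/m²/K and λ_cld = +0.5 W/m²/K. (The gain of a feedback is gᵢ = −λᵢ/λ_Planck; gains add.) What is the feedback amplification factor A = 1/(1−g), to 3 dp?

Convert to gains: g_veg = 0.0573/2.45 = 0.02339; g_cld = 0.5/2.45 = 0.2041.
Total gain g = 0.22749.
A = 1/(1 − 0.22749) = 1.294.

1.294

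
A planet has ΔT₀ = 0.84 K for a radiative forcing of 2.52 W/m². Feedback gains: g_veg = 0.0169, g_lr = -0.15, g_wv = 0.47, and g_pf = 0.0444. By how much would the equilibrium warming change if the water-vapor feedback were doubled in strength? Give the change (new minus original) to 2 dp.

Original: g = 0.3813, ΔT = 0.84/(1−0.3813) = 1.3577 K.
With doubled water-vapor: g' = 0.8513, ΔT' = 0.84/(1−0.8513) = 5.6490 K.
Change = 5.6490 − 1.3577 = 4.29 K.

4.29 K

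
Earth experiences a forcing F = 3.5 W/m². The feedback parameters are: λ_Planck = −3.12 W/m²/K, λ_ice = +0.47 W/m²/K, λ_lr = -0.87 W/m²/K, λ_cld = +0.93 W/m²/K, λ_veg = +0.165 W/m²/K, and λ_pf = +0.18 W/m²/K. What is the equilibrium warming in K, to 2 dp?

Net feedback parameter λ = (−3.12) + (+0.47) + (-0.87) + (+0.93) + (+0.165) + (+0.18) = -2.245 W/m²/K.
ΔT = −F/λ = −3.5/(-2.245) = 1.56 K.

1.56 K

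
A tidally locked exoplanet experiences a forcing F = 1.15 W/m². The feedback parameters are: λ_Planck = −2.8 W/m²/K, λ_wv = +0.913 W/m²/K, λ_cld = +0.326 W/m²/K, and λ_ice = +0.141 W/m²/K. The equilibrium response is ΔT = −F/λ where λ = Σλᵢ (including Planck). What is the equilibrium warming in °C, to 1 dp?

0.8 °C

Net feedback parameter λ = (−2.8) + (+0.913) + (+0.326) + (+0.141) = -1.42 W/m²/K.
ΔT = −F/λ = −1.15/(-1.42) = 0.8 °C.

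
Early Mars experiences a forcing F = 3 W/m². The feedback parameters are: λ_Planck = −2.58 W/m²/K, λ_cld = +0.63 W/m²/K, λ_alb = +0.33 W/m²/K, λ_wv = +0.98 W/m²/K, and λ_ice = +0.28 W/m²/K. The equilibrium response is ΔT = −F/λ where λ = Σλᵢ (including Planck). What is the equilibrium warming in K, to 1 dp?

Net feedback parameter λ = (−2.58) + (+0.63) + (+0.33) + (+0.98) + (+0.28) = -0.36 W/m²/K.
ΔT = −F/λ = −3/(-0.36) = 8.3 K.

8.3 K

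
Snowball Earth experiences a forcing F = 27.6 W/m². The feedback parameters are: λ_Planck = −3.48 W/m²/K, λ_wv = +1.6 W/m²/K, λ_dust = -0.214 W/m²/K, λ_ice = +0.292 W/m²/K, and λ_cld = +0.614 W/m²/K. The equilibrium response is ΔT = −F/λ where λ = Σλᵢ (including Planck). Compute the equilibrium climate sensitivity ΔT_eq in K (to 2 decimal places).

23.23 K

Net feedback parameter λ = (−3.48) + (+1.6) + (-0.214) + (+0.292) + (+0.614) = -1.188 W/m²/K.
ΔT = −F/λ = −27.6/(-1.188) = 23.23 K.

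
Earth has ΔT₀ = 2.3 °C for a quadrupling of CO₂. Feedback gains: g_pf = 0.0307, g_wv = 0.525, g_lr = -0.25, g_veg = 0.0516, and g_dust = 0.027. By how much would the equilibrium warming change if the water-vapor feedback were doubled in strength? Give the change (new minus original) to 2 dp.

Original: g = 0.3843, ΔT = 2.3/(1−0.3843) = 3.7356 °C.
With doubled water-vapor: g' = 0.9093, ΔT' = 2.3/(1−0.9093) = 25.3583 °C.
Change = 25.3583 − 3.7356 = 21.62 °C.

21.62 °C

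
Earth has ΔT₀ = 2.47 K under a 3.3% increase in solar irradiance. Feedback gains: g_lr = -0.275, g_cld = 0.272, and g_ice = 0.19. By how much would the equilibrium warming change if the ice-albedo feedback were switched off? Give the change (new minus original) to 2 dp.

-0.58 K

Original: g = 0.187, ΔT = 2.47/(1−0.187) = 3.0381 K.
Without ice-albedo: g' = -0.003, ΔT' = 2.47/(1+0.003) = 2.4626 K.
Change = 2.4626 − 3.0381 = -0.58 K.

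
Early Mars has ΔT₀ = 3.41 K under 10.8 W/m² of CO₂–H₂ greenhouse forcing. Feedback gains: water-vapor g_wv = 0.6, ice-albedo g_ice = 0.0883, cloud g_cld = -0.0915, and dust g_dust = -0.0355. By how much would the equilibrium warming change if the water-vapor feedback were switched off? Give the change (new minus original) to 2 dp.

-4.49 K

Original: g = 0.5613, ΔT = 3.41/(1−0.5613) = 7.7730 K.
Without water-vapor: g' = -0.0387, ΔT' = 3.41/(1+0.0387) = 3.2829 K.
Change = 3.2829 − 7.7730 = -4.49 K.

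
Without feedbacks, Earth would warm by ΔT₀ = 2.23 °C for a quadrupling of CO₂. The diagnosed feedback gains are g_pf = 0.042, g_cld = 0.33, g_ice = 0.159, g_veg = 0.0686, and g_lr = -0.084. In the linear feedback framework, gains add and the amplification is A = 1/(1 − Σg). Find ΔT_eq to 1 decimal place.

Total gain g = 0.042 + 0.33 + 0.159 + 0.0686 − 0.084 = 0.5156.
Amplification A = 1/(1 − 0.5156) = 2.064.
ΔT = 2.23 × 2.064 = 4.6 °C.

4.6 °C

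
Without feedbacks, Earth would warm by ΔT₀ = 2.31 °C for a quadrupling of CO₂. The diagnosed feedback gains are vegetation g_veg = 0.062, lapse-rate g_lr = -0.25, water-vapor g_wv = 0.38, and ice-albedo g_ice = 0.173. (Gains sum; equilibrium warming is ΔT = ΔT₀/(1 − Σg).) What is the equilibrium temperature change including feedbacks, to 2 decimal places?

3.64 °C

Total gain g = 0.062 − 0.25 + 0.38 + 0.173 = 0.365.
Amplification A = 1/(1 − 0.365) = 1.575.
ΔT = 2.31 × 1.575 = 3.64 °C.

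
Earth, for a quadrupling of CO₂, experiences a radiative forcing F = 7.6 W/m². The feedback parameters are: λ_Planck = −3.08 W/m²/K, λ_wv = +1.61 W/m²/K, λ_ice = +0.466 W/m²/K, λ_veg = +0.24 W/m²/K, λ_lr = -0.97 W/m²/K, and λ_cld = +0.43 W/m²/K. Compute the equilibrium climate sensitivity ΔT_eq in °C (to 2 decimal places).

5.83 °C

Net feedback parameter λ = (−3.08) + (+1.61) + (+0.466) + (+0.24) + (-0.97) + (+0.43) = -1.304 W/m²/K.
ΔT = −F/λ = −7.6/(-1.304) = 5.83 °C.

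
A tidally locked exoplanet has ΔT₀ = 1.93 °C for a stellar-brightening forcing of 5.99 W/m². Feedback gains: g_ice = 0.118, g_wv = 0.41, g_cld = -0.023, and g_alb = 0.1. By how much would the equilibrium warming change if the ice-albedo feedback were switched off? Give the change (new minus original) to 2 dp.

Original: g = 0.605, ΔT = 1.93/(1−0.605) = 4.8861 °C.
Without ice-albedo: g' = 0.487, ΔT' = 1.93/(1−0.487) = 3.7622 °C.
Change = 3.7622 − 4.8861 = -1.12 °C.

-1.12 °C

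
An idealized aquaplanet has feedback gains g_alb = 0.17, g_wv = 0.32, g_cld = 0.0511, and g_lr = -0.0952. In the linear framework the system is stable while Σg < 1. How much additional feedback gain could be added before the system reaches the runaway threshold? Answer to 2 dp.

Current total gain = 0.17 + 0.32 + 0.0511 − 0.0952 = 0.4459.
Margin to runaway = 1 − 0.4459 = 0.55.

0.55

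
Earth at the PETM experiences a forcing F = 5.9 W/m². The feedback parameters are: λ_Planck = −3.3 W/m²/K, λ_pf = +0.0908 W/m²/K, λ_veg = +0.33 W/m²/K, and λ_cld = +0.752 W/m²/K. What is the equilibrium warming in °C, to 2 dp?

Net feedback parameter λ = (−3.3) + (+0.0908) + (+0.33) + (+0.752) = -2.1272 W/m²/K.
ΔT = −F/λ = −5.9/(-2.1272) = 2.77 °C.

2.77 °C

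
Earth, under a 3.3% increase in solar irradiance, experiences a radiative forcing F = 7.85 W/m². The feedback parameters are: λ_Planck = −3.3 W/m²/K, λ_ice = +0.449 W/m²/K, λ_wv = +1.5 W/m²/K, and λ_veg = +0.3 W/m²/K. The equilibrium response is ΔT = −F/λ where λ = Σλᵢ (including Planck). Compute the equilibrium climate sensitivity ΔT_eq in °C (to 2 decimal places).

Net feedback parameter λ = (−3.3) + (+0.449) + (+1.5) + (+0.3) = -1.051 W/m²/K.
ΔT = −F/λ = −7.85/(-1.051) = 7.47 °C.

7.47 °C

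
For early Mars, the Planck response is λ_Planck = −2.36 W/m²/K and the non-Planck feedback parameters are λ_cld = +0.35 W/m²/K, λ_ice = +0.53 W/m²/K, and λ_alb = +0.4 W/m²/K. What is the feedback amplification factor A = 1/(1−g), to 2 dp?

2.19

Convert to gains: g_cld = 0.35/2.36 = 0.1483; g_ice = 0.53/2.36 = 0.2246; g_alb = 0.4/2.36 = 0.1695.
Total gain g = 0.5424.
A = 1/(1 − 0.5424) = 2.19.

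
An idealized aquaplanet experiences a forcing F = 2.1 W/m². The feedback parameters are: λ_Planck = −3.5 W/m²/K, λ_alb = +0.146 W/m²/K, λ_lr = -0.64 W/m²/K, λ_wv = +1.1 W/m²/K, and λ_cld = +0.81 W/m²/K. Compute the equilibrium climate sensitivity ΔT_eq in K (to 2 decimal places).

1.01 K

Net feedback parameter λ = (−3.5) + (+0.146) + (-0.64) + (+1.1) + (+0.81) = -2.084 W/m²/K.
ΔT = −F/λ = −2.1/(-2.084) = 1.01 K.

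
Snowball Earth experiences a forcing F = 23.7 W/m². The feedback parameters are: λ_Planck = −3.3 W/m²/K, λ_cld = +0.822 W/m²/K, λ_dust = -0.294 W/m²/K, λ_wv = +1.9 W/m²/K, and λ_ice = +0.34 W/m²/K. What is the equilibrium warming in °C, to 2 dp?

44.55 °C

Net feedback parameter λ = (−3.3) + (+0.822) + (-0.294) + (+1.9) + (+0.34) = -0.532 W/m²/K.
ΔT = −F/λ = −23.7/(-0.532) = 44.55 °C.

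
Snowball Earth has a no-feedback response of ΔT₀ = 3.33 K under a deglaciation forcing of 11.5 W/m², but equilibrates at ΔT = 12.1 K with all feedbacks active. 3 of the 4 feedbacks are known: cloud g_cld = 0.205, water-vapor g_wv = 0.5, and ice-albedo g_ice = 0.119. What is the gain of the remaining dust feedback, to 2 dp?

-0.10

Amplification A = ΔT/ΔT₀ = 12.1/3.33 = 3.634.
Total gain g = 1 − 1/A = 1 − 1/3.634 = 0.7248.
Known gains sum to 0.205 + 0.5 + 0.119 = 0.824.
g_dust = 0.7248 − 0.824 = -0.10.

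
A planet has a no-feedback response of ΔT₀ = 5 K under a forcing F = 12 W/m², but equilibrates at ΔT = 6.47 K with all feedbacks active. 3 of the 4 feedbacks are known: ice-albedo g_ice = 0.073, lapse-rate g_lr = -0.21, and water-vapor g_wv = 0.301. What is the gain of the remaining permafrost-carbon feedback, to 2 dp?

Amplification A = ΔT/ΔT₀ = 6.47/5 = 1.294.
Total gain g = 1 − 1/A = 1 − 1/1.294 = 0.2272.
Known gains sum to 0.073 − 0.21 + 0.301 = 0.164.
g_pf = 0.2272 − 0.164 = 0.06.

0.06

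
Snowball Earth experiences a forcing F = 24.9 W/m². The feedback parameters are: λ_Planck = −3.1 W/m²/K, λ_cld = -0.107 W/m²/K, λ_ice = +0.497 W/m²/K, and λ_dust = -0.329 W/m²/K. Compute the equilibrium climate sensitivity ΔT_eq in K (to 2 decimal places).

Net feedback parameter λ = (−3.1) + (-0.107) + (+0.497) + (-0.329) = -3.039 W/m²/K.
ΔT = −F/λ = −24.9/(-3.039) = 8.19 K.

8.19 K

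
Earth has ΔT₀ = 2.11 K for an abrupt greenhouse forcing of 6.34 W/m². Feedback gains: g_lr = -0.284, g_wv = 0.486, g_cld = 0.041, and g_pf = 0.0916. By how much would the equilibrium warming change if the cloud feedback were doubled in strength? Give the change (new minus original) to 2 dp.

Original: g = 0.3346, ΔT = 2.11/(1−0.3346) = 3.1710 K.
With doubled cloud: g' = 0.3756, ΔT' = 2.11/(1−0.3756) = 3.3792 K.
Change = 3.3792 − 3.1710 = 0.21 K.

0.21 K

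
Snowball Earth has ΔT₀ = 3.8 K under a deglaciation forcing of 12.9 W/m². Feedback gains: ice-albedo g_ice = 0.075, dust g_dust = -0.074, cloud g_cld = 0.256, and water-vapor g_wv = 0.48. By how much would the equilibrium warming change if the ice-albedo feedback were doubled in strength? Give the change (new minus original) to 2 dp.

Original: g = 0.737, ΔT = 3.8/(1−0.737) = 14.4487 K.
With doubled ice-albedo: g' = 0.812, ΔT' = 3.8/(1−0.812) = 20.2128 K.
Change = 20.2128 − 14.4487 = 5.76 K.

5.76 K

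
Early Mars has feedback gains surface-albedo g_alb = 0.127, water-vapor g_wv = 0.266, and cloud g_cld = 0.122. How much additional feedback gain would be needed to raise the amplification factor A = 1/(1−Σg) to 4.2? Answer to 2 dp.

0.25

Current total gain = 0.515.
Target gain for A = 4.2: g* = 1 − 1/4.2 = 0.7619.
Additional gain needed = 0.7619 − 0.515 = 0.25.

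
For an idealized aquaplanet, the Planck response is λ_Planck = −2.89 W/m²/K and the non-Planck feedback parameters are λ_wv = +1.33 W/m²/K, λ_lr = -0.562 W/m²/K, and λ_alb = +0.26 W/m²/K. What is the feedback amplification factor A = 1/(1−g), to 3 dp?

Convert to gains: g_wv = 1.33/2.89 = 0.4602; g_lr = -0.562/2.89 = -0.1945; g_alb = 0.26/2.89 = 0.08997.
Total gain g = 0.35567.
A = 1/(1 − 0.35567) = 1.552.

1.552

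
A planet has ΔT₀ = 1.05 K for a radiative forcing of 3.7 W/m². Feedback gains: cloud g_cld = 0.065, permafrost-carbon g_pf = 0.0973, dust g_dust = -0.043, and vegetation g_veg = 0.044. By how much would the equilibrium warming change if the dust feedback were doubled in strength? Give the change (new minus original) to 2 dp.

-0.06 K

Original: g = 0.1633, ΔT = 1.05/(1−0.1633) = 1.2549 K.
With doubled dust: g' = 0.1203, ΔT' = 1.05/(1−0.1203) = 1.1936 K.
Change = 1.1936 − 1.2549 = -0.06 K.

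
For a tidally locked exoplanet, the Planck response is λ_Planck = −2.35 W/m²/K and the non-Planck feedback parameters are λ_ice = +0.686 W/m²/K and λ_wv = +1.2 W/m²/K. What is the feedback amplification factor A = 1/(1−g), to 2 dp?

5.06

Convert to gains: g_ice = 0.686/2.35 = 0.2919; g_wv = 1.2/2.35 = 0.5106.
Total gain g = 0.8025.
A = 1/(1 − 0.8025) = 5.06.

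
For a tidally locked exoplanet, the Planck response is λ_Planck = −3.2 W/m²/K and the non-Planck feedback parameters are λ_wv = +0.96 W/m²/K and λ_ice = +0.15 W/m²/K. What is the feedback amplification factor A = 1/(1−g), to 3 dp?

Convert to gains: g_wv = 0.96/3.2 = 0.3; g_ice = 0.15/3.2 = 0.04687.
Total gain g = 0.34687.
A = 1/(1 − 0.34687) = 1.531.

1.531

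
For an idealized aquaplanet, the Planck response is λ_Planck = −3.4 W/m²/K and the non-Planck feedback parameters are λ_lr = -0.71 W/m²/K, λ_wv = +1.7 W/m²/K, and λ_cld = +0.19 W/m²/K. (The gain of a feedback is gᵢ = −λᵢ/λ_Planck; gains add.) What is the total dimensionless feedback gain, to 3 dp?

0.347

Convert to gains: g_lr = -0.71/3.4 = -0.2088; g_wv = 1.7/3.4 = 0.5; g_cld = 0.19/3.4 = 0.05588.
Total gain g = 0.34708.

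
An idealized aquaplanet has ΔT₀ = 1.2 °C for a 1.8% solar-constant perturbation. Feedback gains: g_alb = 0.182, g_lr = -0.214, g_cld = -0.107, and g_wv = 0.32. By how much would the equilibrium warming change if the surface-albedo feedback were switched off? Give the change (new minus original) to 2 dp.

Original: g = 0.181, ΔT = 1.2/(1−0.181) = 1.4652 °C.
Without surface-albedo: g' = -0.001, ΔT' = 1.2/(1+0.001) = 1.1988 °C.
Change = 1.1988 − 1.4652 = -0.27 °C.

-0.27 °C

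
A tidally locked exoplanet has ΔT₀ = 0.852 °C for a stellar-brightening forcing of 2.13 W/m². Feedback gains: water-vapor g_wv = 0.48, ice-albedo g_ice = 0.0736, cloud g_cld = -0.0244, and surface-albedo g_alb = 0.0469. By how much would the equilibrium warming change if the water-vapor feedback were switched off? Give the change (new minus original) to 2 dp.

Original: g = 0.5761, ΔT = 0.852/(1−0.5761) = 2.0099 °C.
Without water-vapor: g' = 0.0961, ΔT' = 0.852/(1−0.0961) = 0.9426 °C.
Change = 0.9426 − 2.0099 = -1.07 °C.

-1.07 °C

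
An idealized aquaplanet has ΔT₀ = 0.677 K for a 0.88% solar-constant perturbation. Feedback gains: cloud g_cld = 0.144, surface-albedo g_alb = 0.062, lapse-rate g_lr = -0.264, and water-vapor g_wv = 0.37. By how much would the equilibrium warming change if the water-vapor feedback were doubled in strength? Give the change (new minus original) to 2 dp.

1.14 K

Original: g = 0.312, ΔT = 0.677/(1−0.312) = 0.9840 K.
With doubled water-vapor: g' = 0.682, ΔT' = 0.677/(1−0.682) = 2.1289 K.
Change = 2.1289 − 0.9840 = 1.14 K.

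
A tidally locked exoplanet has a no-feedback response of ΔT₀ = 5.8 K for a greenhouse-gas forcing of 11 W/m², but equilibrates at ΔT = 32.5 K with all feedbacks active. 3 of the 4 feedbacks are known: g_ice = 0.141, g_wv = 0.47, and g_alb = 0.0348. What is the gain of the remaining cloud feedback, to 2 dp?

Amplification A = ΔT/ΔT₀ = 32.5/5.8 = 5.603.
Total gain g = 1 − 1/A = 1 − 1/5.603 = 0.8215.
Known gains sum to 0.141 + 0.47 + 0.0348 = 0.6458.
g_cld = 0.8215 − 0.6458 = 0.18.

0.18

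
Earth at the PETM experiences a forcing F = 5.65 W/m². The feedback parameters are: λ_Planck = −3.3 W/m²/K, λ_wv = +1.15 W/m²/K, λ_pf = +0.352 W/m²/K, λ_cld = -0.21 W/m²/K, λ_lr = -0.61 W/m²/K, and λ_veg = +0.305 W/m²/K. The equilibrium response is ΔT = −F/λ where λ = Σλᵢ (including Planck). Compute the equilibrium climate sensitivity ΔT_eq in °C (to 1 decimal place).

2.4 °C

Net feedback parameter λ = (−3.3) + (+1.15) + (+0.352) + (-0.21) + (-0.61) + (+0.305) = -2.313 W/m²/K.
ΔT = −F/λ = −5.65/(-2.313) = 2.4 °C.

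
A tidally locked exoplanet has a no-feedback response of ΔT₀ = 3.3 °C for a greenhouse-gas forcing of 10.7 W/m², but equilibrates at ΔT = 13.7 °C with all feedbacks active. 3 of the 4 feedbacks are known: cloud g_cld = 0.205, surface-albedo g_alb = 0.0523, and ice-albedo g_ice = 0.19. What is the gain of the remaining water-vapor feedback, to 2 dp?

Amplification A = ΔT/ΔT₀ = 13.7/3.3 = 4.152.
Total gain g = 1 − 1/A = 1 − 1/4.152 = 0.7592.
Known gains sum to 0.205 + 0.0523 + 0.19 = 0.4473.
g_wv = 0.7592 − 0.4473 = 0.31.

0.31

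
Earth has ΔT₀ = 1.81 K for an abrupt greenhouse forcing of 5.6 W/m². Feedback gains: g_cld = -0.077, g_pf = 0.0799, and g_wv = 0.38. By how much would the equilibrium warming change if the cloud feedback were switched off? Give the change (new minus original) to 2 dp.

0.42 K

Original: g = 0.3829, ΔT = 1.81/(1−0.3829) = 2.9331 K.
Without cloud: g' = 0.4599, ΔT' = 1.81/(1−0.4599) = 3.3512 K.
Change = 3.3512 − 2.9331 = 0.42 K.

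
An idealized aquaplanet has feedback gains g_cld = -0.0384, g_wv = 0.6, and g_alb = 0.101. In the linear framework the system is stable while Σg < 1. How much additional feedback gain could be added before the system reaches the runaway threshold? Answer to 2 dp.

0.34

Current total gain = -0.0384 + 0.6 + 0.101 = 0.6626.
Margin to runaway = 1 − 0.6626 = 0.34.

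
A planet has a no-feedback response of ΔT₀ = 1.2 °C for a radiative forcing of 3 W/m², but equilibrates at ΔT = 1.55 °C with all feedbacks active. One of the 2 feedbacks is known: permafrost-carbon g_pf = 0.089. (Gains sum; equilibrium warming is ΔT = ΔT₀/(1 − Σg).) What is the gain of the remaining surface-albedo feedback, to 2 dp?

Amplification A = ΔT/ΔT₀ = 1.55/1.2 = 1.292.
Total gain g = 1 − 1/A = 1 − 1/1.292 = 0.226.
The known gain is 0.089.
g_alb = 0.226 − 0.089 = 0.14.

0.14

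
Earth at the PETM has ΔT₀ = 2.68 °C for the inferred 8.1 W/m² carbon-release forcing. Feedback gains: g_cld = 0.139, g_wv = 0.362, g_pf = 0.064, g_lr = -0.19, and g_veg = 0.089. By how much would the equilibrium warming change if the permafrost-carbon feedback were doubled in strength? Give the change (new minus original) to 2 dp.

Original: g = 0.464, ΔT = 2.68/(1−0.464) = 5.0000 °C.
With doubled permafrost-carbon: g' = 0.528, ΔT' = 2.68/(1−0.528) = 5.6780 °C.
Change = 5.6780 − 5.0000 = 0.68 °C.

0.68 °C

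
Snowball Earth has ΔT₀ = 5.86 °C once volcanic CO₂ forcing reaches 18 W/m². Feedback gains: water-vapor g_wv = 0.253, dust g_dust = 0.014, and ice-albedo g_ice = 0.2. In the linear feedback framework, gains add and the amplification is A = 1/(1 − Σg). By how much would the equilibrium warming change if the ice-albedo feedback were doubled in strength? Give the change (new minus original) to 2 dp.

Original: g = 0.467, ΔT = 5.86/(1−0.467) = 10.9944 °C.
With doubled ice-albedo: g' = 0.667, ΔT' = 5.86/(1−0.667) = 17.5976 °C.
Change = 17.5976 − 10.9944 = 6.60 °C.

6.60 °C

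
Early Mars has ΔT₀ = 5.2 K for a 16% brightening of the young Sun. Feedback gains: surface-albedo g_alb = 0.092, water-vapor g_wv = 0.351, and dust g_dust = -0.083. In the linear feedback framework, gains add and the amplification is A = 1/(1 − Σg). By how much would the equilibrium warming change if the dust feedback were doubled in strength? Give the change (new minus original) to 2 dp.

Original: g = 0.36, ΔT = 5.2/(1−0.36) = 8.1250 K.
With doubled dust: g' = 0.277, ΔT' = 5.2/(1−0.277) = 7.1923 K.
Change = 7.1923 − 8.1250 = -0.93 K.

-0.93 K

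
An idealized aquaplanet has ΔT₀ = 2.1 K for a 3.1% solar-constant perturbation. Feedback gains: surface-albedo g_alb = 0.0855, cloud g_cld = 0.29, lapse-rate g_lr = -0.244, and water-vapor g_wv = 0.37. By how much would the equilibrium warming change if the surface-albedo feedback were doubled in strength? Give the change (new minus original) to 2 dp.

0.87 K

Original: g = 0.5015, ΔT = 2.1/(1−0.5015) = 4.2126 K.
With doubled surface-albedo: g' = 0.587, ΔT' = 2.1/(1−0.587) = 5.0847 K.
Change = 5.0847 − 4.2126 = 0.87 K.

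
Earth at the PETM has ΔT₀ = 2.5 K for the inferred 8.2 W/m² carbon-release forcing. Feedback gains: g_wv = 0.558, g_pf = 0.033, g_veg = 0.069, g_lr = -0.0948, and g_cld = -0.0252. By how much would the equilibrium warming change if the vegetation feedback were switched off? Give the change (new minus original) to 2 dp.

Original: g = 0.54, ΔT = 2.5/(1−0.54) = 5.4348 K.
Without vegetation: g' = 0.471, ΔT' = 2.5/(1−0.471) = 4.7259 K.
Change = 4.7259 − 5.4348 = -0.71 K.

-0.71 K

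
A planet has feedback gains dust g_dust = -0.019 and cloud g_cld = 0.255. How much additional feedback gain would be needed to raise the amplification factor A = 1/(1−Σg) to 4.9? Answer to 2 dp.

Current total gain = 0.236.
Target gain for A = 4.9: g* = 1 − 1/4.9 = 0.7959.
Additional gain needed = 0.7959 − 0.236 = 0.56.

0.56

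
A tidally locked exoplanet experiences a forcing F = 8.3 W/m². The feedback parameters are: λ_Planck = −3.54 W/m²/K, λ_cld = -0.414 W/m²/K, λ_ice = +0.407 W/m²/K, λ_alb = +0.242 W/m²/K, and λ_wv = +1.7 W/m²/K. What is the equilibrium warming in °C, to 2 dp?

Net feedback parameter λ = (−3.54) + (-0.414) + (+0.407) + (+0.242) + (+1.7) = -1.605 W/m²/K.
ΔT = −F/λ = −8.3/(-1.605) = 5.17 °C.

5.17 °C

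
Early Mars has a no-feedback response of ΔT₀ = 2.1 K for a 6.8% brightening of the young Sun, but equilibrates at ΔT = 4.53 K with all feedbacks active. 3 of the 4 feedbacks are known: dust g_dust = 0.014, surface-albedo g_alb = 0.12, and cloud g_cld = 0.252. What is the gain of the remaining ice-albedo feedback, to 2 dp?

0.15

Amplification A = ΔT/ΔT₀ = 4.53/2.1 = 2.157.
Total gain g = 1 − 1/A = 1 − 1/2.157 = 0.5364.
Known gains sum to 0.014 + 0.12 + 0.252 = 0.386.
g_ice = 0.5364 − 0.386 = 0.15.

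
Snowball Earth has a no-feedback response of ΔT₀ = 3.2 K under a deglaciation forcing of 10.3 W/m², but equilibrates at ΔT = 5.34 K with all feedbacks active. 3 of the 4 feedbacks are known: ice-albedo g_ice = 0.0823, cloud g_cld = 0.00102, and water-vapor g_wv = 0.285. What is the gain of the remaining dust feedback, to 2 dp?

0.03

Amplification A = ΔT/ΔT₀ = 5.34/3.2 = 1.669.
Total gain g = 1 − 1/A = 1 − 1/1.669 = 0.4008.
Known gains sum to 0.0823 + 0.00102 + 0.285 = 0.36832.
g_dust = 0.4008 − 0.36832 = 0.03.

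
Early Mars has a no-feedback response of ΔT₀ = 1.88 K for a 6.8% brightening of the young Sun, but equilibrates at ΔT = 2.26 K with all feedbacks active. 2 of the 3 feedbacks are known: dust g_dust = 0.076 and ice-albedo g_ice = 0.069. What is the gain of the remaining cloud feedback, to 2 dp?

0.02

Amplification A = ΔT/ΔT₀ = 2.26/1.88 = 1.202.
Total gain g = 1 − 1/A = 1 − 1/1.202 = 0.1681.
Known gains sum to 0.076 + 0.069 = 0.145.
g_cld = 0.1681 − 0.145 = 0.02.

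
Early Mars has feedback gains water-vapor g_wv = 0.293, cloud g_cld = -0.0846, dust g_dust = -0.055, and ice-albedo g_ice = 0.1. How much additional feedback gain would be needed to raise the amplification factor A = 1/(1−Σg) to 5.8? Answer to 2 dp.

Current total gain = 0.2534.
Target gain for A = 5.8: g* = 1 − 1/5.8 = 0.8276.
Additional gain needed = 0.8276 − 0.2534 = 0.57.

0.57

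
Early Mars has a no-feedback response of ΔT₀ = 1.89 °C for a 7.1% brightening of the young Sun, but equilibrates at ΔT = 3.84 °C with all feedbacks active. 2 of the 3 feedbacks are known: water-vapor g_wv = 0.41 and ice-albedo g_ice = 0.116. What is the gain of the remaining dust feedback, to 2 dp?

-0.02

Amplification A = ΔT/ΔT₀ = 3.84/1.89 = 2.032.
Total gain g = 1 − 1/A = 1 − 1/2.032 = 0.5079.
Known gains sum to 0.41 + 0.116 = 0.526.
g_dust = 0.5079 − 0.526 = -0.02.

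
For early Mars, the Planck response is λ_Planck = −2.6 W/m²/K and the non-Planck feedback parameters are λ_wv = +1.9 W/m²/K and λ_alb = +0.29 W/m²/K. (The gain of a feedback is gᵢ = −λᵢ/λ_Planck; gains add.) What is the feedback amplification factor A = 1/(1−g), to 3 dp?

6.341

Convert to gains: g_wv = 1.9/2.6 = 0.7308; g_alb = 0.29/2.6 = 0.1115.
Total gain g = 0.8423.
A = 1/(1 − 0.8423) = 6.341.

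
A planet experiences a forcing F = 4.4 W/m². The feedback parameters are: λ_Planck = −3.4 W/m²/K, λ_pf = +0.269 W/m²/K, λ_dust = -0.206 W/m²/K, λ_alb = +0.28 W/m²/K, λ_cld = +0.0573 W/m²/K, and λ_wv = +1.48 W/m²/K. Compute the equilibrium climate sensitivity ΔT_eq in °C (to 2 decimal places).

Net feedback parameter λ = (−3.4) + (+0.269) + (-0.206) + (+0.28) + (+0.0573) + (+1.48) = -1.5197 W/m²/K.
ΔT = −F/λ = −4.4/(-1.5197) = 2.90 °C.

2.90 °C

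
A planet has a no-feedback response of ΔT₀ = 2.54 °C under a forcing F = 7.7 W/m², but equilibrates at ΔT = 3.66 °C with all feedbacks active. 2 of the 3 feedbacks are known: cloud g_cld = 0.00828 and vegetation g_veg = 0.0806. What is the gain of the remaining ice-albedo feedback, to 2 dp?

Amplification A = ΔT/ΔT₀ = 3.66/2.54 = 1.441.
Total gain g = 1 − 1/A = 1 − 1/1.441 = 0.306.
Known gains sum to 0.00828 + 0.0806 = 0.08888.
g_ice = 0.306 − 0.08888 = 0.22.

0.22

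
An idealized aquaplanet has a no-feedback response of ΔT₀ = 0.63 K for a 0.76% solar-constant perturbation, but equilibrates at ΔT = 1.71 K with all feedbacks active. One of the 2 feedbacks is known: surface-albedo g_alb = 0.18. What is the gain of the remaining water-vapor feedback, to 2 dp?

Amplification A = ΔT/ΔT₀ = 1.71/0.63 = 2.714.
Total gain g = 1 − 1/A = 1 − 1/2.714 = 0.6315.
The known gain is 0.18.
g_wv = 0.6315 − 0.18 = 0.45.

0.45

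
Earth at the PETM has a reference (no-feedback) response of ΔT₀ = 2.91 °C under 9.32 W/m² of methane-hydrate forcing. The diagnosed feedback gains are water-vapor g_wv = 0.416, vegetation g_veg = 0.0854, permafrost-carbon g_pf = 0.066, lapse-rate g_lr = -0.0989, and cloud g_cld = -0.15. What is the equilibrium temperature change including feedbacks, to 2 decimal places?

Total gain g = 0.416 + 0.0854 + 0.066 − 0.0989 − 0.15 = 0.3185.
Amplification A = 1/(1 − 0.3185) = 1.467.
ΔT = 2.91 × 1.467 = 4.27 °C.

4.27 °C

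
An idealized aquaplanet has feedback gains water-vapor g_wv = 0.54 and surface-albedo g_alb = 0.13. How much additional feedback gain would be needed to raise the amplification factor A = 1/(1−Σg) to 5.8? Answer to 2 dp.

0.16

Current total gain = 0.67.
Target gain for A = 5.8: g* = 1 − 1/5.8 = 0.8276.
Additional gain needed = 0.8276 − 0.67 = 0.16.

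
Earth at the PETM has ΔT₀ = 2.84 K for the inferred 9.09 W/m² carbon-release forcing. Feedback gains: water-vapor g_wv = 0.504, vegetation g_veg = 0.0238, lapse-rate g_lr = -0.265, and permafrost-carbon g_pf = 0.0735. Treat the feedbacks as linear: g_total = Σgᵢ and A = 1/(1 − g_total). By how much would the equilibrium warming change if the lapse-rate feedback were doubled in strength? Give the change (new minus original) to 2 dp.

-1.22 K

Original: g = 0.3363, ΔT = 2.84/(1−0.3363) = 4.2790 K.
With doubled lapse-rate: g' = 0.0713, ΔT' = 2.84/(1−0.0713) = 3.0580 K.
Change = 3.0580 − 4.2790 = -1.22 K.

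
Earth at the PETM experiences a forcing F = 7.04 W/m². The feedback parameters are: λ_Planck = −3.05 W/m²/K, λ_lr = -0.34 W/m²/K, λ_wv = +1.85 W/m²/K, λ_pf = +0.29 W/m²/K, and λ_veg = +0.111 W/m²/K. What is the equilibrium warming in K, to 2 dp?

Net feedback parameter λ = (−3.05) + (-0.34) + (+1.85) + (+0.29) + (+0.111) = -1.139 W/m²/K.
ΔT = −F/λ = −7.04/(-1.139) = 6.18 K.

6.18 K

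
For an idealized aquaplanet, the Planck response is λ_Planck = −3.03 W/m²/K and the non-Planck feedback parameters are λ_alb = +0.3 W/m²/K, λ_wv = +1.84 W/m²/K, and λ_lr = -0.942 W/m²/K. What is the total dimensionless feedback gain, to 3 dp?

0.395

Convert to gains: g_alb = 0.3/3.03 = 0.09901; g_wv = 1.84/3.03 = 0.6073; g_lr = -0.942/3.03 = -0.3109.
Total gain g = 0.39541.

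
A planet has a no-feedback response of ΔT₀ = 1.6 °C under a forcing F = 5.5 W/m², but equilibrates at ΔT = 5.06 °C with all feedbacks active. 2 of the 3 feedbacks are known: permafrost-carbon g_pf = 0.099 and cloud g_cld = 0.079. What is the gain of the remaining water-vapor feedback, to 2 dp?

Amplification A = ΔT/ΔT₀ = 5.06/1.6 = 3.162.
Total gain g = 1 − 1/A = 1 − 1/3.162 = 0.6837.
Known gains sum to 0.099 + 0.079 = 0.178.
g_wv = 0.6837 − 0.178 = 0.51.

0.51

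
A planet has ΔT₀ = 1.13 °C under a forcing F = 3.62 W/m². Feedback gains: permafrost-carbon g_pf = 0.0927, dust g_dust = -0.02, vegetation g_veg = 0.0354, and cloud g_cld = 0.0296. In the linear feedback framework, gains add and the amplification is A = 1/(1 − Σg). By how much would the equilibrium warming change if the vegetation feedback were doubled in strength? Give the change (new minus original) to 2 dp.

Original: g = 0.1377, ΔT = 1.13/(1−0.1377) = 1.3104 °C.
With doubled vegetation: g' = 0.1731, ΔT' = 1.13/(1−0.1731) = 1.3665 °C.
Change = 1.3665 − 1.3104 = 0.06 °C.

0.06 °C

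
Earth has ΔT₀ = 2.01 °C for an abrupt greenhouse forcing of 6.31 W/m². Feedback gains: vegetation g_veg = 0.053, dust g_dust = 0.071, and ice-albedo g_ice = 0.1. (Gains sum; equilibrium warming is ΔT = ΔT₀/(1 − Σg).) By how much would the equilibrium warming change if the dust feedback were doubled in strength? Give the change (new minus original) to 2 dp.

0.26 °C

Original: g = 0.224, ΔT = 2.01/(1−0.224) = 2.5902 °C.
With doubled dust: g' = 0.295, ΔT' = 2.01/(1−0.295) = 2.8511 °C.
Change = 2.8511 − 2.5902 = 0.26 °C.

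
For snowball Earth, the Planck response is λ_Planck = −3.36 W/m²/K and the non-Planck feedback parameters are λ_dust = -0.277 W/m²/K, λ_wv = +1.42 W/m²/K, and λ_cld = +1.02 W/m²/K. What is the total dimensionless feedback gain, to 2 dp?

Convert to gains: g_dust = -0.277/3.36 = -0.08244; g_wv = 1.42/3.36 = 0.4226; g_cld = 1.02/3.36 = 0.3036.
Total gain g = 0.64376.

0.64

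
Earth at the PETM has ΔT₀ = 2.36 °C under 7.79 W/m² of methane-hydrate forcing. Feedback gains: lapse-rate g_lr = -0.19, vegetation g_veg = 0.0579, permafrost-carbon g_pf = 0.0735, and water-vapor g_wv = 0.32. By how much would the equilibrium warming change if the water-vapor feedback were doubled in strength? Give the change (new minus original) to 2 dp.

2.44 °C

Original: g = 0.2614, ΔT = 2.36/(1−0.2614) = 3.1952 °C.
With doubled water-vapor: g' = 0.5814, ΔT' = 2.36/(1−0.5814) = 5.6378 °C.
Change = 5.6378 − 3.1952 = 2.44 °C.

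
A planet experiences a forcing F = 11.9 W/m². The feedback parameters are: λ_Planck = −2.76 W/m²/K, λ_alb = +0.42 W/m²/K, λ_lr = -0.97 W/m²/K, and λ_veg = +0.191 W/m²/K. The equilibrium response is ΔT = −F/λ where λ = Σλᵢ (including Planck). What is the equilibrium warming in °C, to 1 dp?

Net feedback parameter λ = (−2.76) + (+0.42) + (-0.97) + (+0.191) = -3.119 W/m²/K.
ΔT = −F/λ = −11.9/(-3.119) = 3.8 °C.

3.8 °C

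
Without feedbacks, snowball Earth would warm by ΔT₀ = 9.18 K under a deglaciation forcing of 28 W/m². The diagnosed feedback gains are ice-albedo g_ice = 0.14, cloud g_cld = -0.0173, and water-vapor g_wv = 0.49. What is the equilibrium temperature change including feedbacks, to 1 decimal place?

Total gain g = 0.14 − 0.0173 + 0.49 = 0.6127.
Amplification A = 1/(1 − 0.6127) = 2.582.
ΔT = 9.18 × 2.582 = 23.7 K.

23.7 K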